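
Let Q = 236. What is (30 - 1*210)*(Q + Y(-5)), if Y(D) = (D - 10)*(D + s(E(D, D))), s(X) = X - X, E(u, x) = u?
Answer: -55980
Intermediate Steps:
s(X) = 0
Y(D) = D*(-10 + D) (Y(D) = (D - 10)*(D + 0) = (-10 + D)*D = D*(-10 + D))
(30 - 1*210)*(Q + Y(-5)) = (30 - 1*210)*(236 - 5*(-10 - 5)) = (30 - 210)*(236 - 5*(-15)) = -180*(236 + 75) = -180*311 = -55980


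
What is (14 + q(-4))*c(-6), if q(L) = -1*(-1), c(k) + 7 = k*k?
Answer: 435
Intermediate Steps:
c(k) = -7 + k² (c(k) = -7 + k*k = -7 + k²)
q(L) = 1
(14 + q(-4))*c(-6) = (14 + 1)*(-7 + (-6)²) = 15*(-7 + 36) = 15*29 = 435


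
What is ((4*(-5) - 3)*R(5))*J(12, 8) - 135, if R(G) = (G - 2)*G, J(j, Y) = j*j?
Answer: -49815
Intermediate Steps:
J(j, Y) = j²
R(G) = G*(-2 + G) (R(G) = (-2 + G)*G = G*(-2 + G))
((4*(-5) - 3)*R(5))*J(12, 8) - 135 = ((4*(-5) - 3)*(5*(-2 + 5)))*12² - 135 = ((-20 - 3)*(5*3))*144 - 135 = -23*15*144 - 135 = -345*144 - 135 = -49680 - 135 = -49815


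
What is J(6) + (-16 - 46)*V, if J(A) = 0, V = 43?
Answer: -2666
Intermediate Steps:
J(6) + (-16 - 46)*V = 0 + (-16 - 46)*43 = 0 - 62*43 = 0 - 2666 = -2666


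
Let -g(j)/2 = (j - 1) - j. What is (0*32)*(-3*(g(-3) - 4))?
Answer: 0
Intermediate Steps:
g(j) = 2 (g(j) = -2*((j - 1) - j) = -2*((-1 + j) - j) = -2*(-1) = 2)
(0*32)*(-3*(g(-3) - 4)) = (0*32)*(-3*(2 - 4)) = 0*(-3*(-2)) = 0*6 = 0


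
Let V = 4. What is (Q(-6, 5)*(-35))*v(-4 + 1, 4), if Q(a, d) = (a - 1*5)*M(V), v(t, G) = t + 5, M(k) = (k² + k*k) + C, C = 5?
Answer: 28490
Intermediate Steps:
M(k) = 5 + 2*k² (M(k) = (k² + k*k) + 5 = (k² + k²) + 5 = 2*k² + 5 = 5 + 2*k²)
v(t, G) = 5 + t
Q(a, d) = -185 + 37*a (Q(a, d) = (a - 1*5)*(5 + 2*4²) = (a - 5)*(5 + 2*16) = (-5 + a)*(5 + 32) = (-5 + a)*37 = -185 + 37*a)
(Q(-6, 5)*(-35))*v(-4 + 1, 4) = ((-185 + 37*(-6))*(-35))*(5 + (-4 + 1)) = ((-185 - 222)*(-35))*(5 - 3) = -407*(-35)*2 = 14245*2 = 28490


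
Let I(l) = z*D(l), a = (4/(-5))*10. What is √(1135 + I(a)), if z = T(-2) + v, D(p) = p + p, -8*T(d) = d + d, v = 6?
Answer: √1031 ≈ 32.109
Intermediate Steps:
T(d) = -d/4 (T(d) = -(d + d)/8 = -d/4)
D(p) = 2*p
a = -8 (a = (4*(-⅕))*10 = -⅘*10 = -8)
z = 13/2 (z = -¼*(-2) + 6 = ½ + 6 = 13/2 ≈ 6.5000)
I(l) = 13*l (I(l) = 13*(2*l)/2 = 13*l)
√(1135 + I(a)) = √(1135 + 13*(-8)) = √(1135 - 104) = √1031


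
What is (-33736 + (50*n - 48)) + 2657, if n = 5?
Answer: -30877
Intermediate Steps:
(-33736 + (50*n - 48)) + 2657 = (-33736 + (50*5 - 48)) + 2657 = (-33736 + (250 - 48)) + 2657 = (-33736 + 202) + 2657 = -33534 + 2657 = -30877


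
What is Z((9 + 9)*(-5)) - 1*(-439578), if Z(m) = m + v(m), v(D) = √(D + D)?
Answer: 439488 + 6*I*√5 ≈ 4.3949e+5 + 13.416*I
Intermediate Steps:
v(D) = √2*√D (v(D) = √(2*D) = √2*√D)
Z(m) = m + √2*√m
Z((9 + 9)*(-5)) - 1*(-439578) = ((9 + 9)*(-5) + √2*√((9 + 9)*(-5))) - 1*(-439578) = (18*(-5) + √2*√(18*(-5))) + 439578 = (-90 + √2*√(-90)) + 439578 = (-90 + √2*(3*I*√10)) + 439578 = (-90 + 6*I*√5) + 439578 = 439488 + 6*I*√5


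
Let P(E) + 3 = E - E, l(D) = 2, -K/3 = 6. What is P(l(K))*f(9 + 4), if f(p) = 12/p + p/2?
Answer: -579/26 ≈ -22.269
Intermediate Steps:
K = -18 (K = -3*6 = -18)
f(p) = p/2 + 12/p (f(p) = 12/p + p*(1/2) = 12/p + p/2 = p/2 + 12/p)
P(E) = -3 (P(E) = -3 + (E - E) = -3 + 0 = -3)
P(l(K))*f(9 + 4) = -3*((9 + 4)/2 + 12/(9 + 4)) = -3*((1/2)*13 + 12/13) = -3*(13/2 + 12*(1/13)) = -3*(13/2 + 12/13) = -3*193/26 = -579/26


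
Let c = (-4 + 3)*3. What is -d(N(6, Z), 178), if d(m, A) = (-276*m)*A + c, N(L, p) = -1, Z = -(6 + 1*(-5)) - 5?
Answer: -49125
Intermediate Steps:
Z = -6 (Z = -(6 - 5) - 5 = -1*1 - 5 = -1 - 5 = -6)
c = -3 (c = -1*3 = -3)
d(m, A) = -3 - 276*A*m (d(m, A) = (-276*m)*A - 3 = -276*A*m - 3 = -3 - 276*A*m)
-d(N(6, Z), 178) = -(-3 - 276*178*(-1)) = -(-3 + 49128) = -1*49125 = -49125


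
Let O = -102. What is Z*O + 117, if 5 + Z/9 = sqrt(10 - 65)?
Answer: 4707 - 918*I*sqrt(55) ≈ 4707.0 - 6808.1*I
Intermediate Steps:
Z = -45 + 9*I*sqrt(55) (Z = -45 + 9*sqrt(10 - 65) = -45 + 9*sqrt(-55) = -45 + 9*(I*sqrt(55)) = -45 + 9*I*sqrt(55) ≈ -45.0 + 66.746*I)
Z*O + 117 = (-45 + 9*I*sqrt(55))*(-102) + 117 = (4590 - 918*I*sqrt(55)) + 117 = 4707 - 918*I*sqrt(55)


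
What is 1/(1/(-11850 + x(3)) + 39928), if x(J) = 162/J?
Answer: 11796/470990687 ≈ 2.5045e-5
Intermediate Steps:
1/(1/(-11850 + x(3)) + 39928) = 1/(1/(-11850 + 162/3) + 39928) = 1/(1/(-11850 + 162*(⅓)) + 39928) = 1/(1/(-11850 + 54) + 39928) = 1/(1/(-11796) + 39928) = 1/(-1/11796 + 39928) = 1/(470990687/11796) = 11796/470990687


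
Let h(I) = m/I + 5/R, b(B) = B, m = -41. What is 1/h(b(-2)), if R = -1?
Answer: 2/31 ≈ 0.064516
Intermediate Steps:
h(I) = -5 - 41/I (h(I) = -41/I + 5/(-1) = -41/I + 5*(-1) = -41/I - 5 = -5 - 41/I)
1/h(b(-2)) = 1/(-5 - 41/(-2)) = 1/(-5 - 41*(-½)) = 1/(-5 + 41/2) = 1/(31/2) = 2/31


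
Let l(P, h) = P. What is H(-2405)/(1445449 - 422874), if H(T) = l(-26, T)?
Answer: -26/1022575 ≈ -2.5426e-5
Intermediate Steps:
H(T) = -26
H(-2405)/(1445449 - 422874) = -26/(1445449 - 422874) = -26/1022575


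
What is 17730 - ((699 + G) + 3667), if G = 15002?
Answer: -1638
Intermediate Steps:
17730 - ((699 + G) + 3667) = 17730 - ((699 + 15002) + 3667) = 17730 - (15701 + 3667) = 17730 - 1*19368 = 17730 - 19368 = -1638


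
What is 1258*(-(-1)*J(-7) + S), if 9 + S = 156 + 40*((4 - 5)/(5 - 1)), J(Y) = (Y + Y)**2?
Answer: 418914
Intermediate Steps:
J(Y) = 4*Y**2 (J(Y) = (2*Y)**2 = 4*Y**2)
S = 137 (S = -9 + (156 + 40*((4 - 5)/(5 - 1))) = -9 + (156 + 40*(-1/4)) = -9 + (156 - 10) = -9 + 146 = 137)
1258*(-(-1)*J(-7) + S) = 1258*(-(-1)*4*(-7)**2 + 137) = 1258*(-(-1)*4*49 + 137) = 1258*(-(-1)*196 + 137) = 1258*(-1*(-196) + 137) = 1258*(196 + 137) = 1258*333 = 418914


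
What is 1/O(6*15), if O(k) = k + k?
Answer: 1/180 ≈ 0.0055556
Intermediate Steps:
O(k) = 2*k
1/O(6*15) = 1/(2*(6*15)) = 1/(2*90) = 1/180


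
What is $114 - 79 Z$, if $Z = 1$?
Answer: $35$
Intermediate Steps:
$114 - 79 Z = 114 - 79 = 35$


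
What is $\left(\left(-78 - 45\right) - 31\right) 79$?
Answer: $-12166$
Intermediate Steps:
$\left(\left(-78 - 45\right) - 31\right) 79 = \left(-123 - 31\right) 79 = \left(-154\right) 79 = -12166$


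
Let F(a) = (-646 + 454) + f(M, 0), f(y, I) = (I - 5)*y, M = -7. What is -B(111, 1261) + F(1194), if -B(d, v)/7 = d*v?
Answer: 979640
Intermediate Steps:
f(y, I) = y*(-5 + I) (f(y, I) = (-5 + I)*y = y*(-5 + I))
B(d, v) = -7*d*v
F(a) = -157 (F(a) = (-646 + 454) - 7*(-5 + 0) = -192 - 7*(-5) = -192 + 35 = -157)
-B(111, 1261) + F(1194) = -(-7)*111*1261 - 157 = -1*(-979797) - 157 = 979797 - 157 = 979640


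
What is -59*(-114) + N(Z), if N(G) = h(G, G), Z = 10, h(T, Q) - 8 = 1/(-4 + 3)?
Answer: 6733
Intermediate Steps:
h(T, Q) = 7 (h(T, Q) = 8 + 1/(-4 + 3) = 8 + 1/(-1) = 8 - 1 = 7)
N(G) = 7
-59*(-114) + N(Z) = -59*(-114) + 7 = 6726 + 7 = 6733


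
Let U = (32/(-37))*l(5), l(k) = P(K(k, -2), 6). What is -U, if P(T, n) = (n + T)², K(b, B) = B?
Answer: 512/37 ≈ 13.838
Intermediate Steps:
P(T, n) = (T + n)²
l(k) = 16 (l(k) = (-2 + 6)² = 4² = 16)
U = -512/37 (U = (32/(-37))*16 = (32*(-1/37))*16 = -32/37*16 = -512/37 ≈ -13.838)
-U = -1*(-512/37) = 512/37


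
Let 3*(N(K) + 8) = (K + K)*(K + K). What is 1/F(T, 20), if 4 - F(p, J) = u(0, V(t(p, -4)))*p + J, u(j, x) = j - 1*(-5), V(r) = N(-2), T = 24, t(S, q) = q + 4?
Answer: -1/136 ≈ -0.0073529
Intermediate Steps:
t(S, q) = 4 + q
N(K) = -8 + 4*K**2/3 (N(K) = -8 + ((K + K)*(K + K))/3 = -8 + ((2*K)*(2*K))/3 = -8 + (4*K**2)/3 = -8 + 4*K**2/3)
V(r) = -8/3 (V(r) = -8 + (4/3)*(-2)**2 = -8 + (4/3)*4 = -8 + 16/3 = -8/3)
u(j, x) = 5 + j (u(j, x) = j + 5 = 5 + j)
F(p, J) = 4 - J - 5*p (F(p, J) = 4 - ((5 + 0)*p + J) = 4 - (5*p + J) = 4 - (J + 5*p) = 4 + (-J - 5*p) = 4 - J - 5*p)
1/F(T, 20) = 1/(4 - 1*20 - 5*24) = 1/(4 - 20 - 120) = 1/(-136) = -1/136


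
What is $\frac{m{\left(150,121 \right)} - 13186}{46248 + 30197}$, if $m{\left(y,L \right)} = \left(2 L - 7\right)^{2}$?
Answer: $\frac{42039}{76445} \approx 0.54992$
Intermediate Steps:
$m{\left(y,L \right)} = \left(-7 + 2 L\right)^{2}$
$\frac{m{\left(150,121 \right)} - 13186}{46248 + 30197} = \frac{\left(-7 + 2 \cdot 121\right)^{2} - 13186}{46248 + 30197} = \frac{\left(-7 + 242\right)^{2} - 13186}{76445} = \left(235^{2} - 13186\right) \frac{1}{76445} = \left(55225 - 13186\right) \frac{1}{76445} = 42039 \cdot \frac{1}{76445} = \frac{42039}{76445}$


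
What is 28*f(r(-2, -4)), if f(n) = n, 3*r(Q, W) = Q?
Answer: -56/3 ≈ -18.667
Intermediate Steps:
r(Q, W) = Q/3
28*f(r(-2, -4)) = 28*((⅓)*(-2)) = 28*(-⅔) = -56/3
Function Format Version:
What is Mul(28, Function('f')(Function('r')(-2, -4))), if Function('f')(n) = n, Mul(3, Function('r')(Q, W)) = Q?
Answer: Rational(-56, 3) ≈ -18.667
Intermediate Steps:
Function('r')(Q, W) = Mul(Rational(1, 3), Q)
Mul(28, Function('f')(Function('r')(-2, -4))) = Mul(28, Mul(Rational(1, 3), -2)) = Mul(28, Rational(-2, 3)) = Rational(-56, 3)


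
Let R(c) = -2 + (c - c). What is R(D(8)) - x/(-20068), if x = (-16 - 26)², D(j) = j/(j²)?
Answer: -9593/5017 ≈ -1.9121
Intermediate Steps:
D(j) = 1/j (D(j) = j/j² = 1/j)
x = 1764 (x = (-42)² = 1764)
R(c) = -2 (R(c) = -2 + 0 = -2)
R(D(8)) - x/(-20068) = -2 - 1764/(-20068) = -2 - 1764*(-1)/20068 = -2 - 1*(-441/5017) = -2 + 441/5017 = -9593/5017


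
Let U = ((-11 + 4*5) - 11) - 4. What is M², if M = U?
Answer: 36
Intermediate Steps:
U = -6 (U = ((-11 + 20) - 11) - 4 = (9 - 11) - 4 = -2 - 4 = -6)
M = -6
M² = (-6)² = 36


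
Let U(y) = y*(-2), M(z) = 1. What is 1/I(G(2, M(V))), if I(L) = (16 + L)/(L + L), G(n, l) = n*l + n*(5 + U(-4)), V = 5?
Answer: 14/11 ≈ 1.2727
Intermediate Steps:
U(y) = -2*y
G(n, l) = 13*n + l*n (G(n, l) = n*l + n*(5 - 2*(-4)) = l*n + n*(5 + 8) = l*n + n*13 = l*n + 13*n = 13*n + l*n)
I(L) = (16 + L)/(2*L) (I(L) = (16 + L)/((2*L)) = (16 + L)*(1/(2*L)) = (16 + L)/(2*L))
1/I(G(2, M(V))) = 1/((16 + 2*(13 + 1))/(2*((2*(13 + 1))))) = 1/((16 + 2*14)/(2*((2*14)))) = 1/((1/2)*(16 + 28)/28) = 1/((1/2)*(1/28)*44) = 1/(11/14) = 14/11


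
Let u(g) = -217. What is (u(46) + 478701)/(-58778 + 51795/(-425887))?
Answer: -203780115308/25032837881 ≈ -8.1405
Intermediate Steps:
(u(46) + 478701)/(-58778 + 51795/(-425887)) = (-217 + 478701)/(-58778 + 51795/(-425887)) = 478484/(-58778 + 51795*(-1/425887)) = 478484/(-58778 - 51795/425887) = 478484/(-25032837881/425887) = 478484*(-425887/25032837881) = -203780115308/25032837881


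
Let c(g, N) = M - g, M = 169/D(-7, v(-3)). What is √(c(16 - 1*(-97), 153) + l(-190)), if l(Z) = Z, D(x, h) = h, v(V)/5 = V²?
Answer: I*√67330/15 ≈ 17.299*I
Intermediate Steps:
v(V) = 5*V²
M = 169/45 (M = 169/((5*(-3)²)) = 169/((5*9)) = 169/45 ≈ 3.7556)
c(g, N) = 169/45 - g
√(c(16 - 1*(-97), 153) + l(-190)) = √((169/45 - (16 - 1*(-97))) - 190) = √((169/45 - (16 + 97)) - 190) = √((169/45 - 1*113) - 190) = √((169/45 - 113) - 190) = √(-4916/45 - 190) = √(-13466/45) = I*√67330/15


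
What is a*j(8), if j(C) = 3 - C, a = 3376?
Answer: -16880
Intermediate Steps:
a*j(8) = 3376*(3 - 1*8) = 3376*(3 - 8) = 3376*(-5) = -16880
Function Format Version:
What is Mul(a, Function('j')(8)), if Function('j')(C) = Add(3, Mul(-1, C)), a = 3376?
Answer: -16880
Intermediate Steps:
Mul(a, Function('j')(8)) = Mul(3376, Add(3, Mul(-1, 8))) = Mul(3376, Add(3, -8)) = Mul(3376, -5) = -16880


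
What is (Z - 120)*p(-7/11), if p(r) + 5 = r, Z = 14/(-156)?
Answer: 290377/429 ≈ 676.87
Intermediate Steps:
Z = -7/78 (Z = 14*(-1/156) = -7/78 ≈ -0.089744)
p(r) = -5 + r
(Z - 120)*p(-7/11) = (-7/78 - 120)*(-5 - 7/11) = -9367*(-5 - 7*1/11)/78 = -9367*(-5 - 7/11)/78 = -9367/78*(-62/11) = 290377/429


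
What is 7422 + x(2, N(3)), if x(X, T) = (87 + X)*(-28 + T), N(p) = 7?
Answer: 5553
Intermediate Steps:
x(X, T) = (-28 + T)*(87 + X)
7422 + x(2, N(3)) = 7422 + (-2436 - 28*2 + 87*7 + 7*2) = 7422 + (-2436 - 56 + 609 + 14) = 7422 - 1869 = 5553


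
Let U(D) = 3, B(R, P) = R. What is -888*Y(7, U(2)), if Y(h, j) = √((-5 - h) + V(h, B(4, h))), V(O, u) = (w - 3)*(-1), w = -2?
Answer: -888*I*√7 ≈ -2349.4*I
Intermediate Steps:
V(O, u) = 5 (V(O, u) = (-2 - 3)*(-1) = -5*(-1) = 5)
Y(h, j) = √(-h) (Y(h, j) = √((-5 - h) + 5) = √(-h))
-888*Y(7, U(2)) = -888*I*√7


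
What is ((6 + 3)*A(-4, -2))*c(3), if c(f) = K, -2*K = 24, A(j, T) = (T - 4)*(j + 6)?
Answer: 1296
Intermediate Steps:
A(j, T) = (-4 + T)*(6 + j)
K = -12 (K = -½*24 = -12)
c(f) = -12
((6 + 3)*A(-4, -2))*c(3) = ((6 + 3)*(-24 - 4*(-4) + 6*(-2) - 2*(-4)))*(-12) = (9*(-24 + 16 - 12 + 8))*(-12) = (9*(-12))*(-12) = -108*(-12) = 1296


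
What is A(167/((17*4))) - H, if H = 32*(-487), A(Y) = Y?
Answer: 1059879/68 ≈ 15586.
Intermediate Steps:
H = -15584
A(167/((17*4))) - H = 167/((17*4)) - 1*(-15584) = 167/68 + 15584 = 1059879/68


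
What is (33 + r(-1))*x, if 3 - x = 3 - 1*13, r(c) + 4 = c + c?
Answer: 351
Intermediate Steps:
r(c) = -4 + 2*c (r(c) = -4 + (c + c) = -4 + 2*c)
x = 13 (x = 3 - (3 - 1*13) = 3 - (3 - 13) = 3 - 1*(-10) = 3 + 10 = 13)
(33 + r(-1))*x = (33 + (-4 + 2*(-1)))*13 = (33 + (-4 - 2))*13 = (33 - 6)*13 = 27*13 = 351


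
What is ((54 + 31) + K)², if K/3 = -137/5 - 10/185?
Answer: 238144/34225 ≈ 6.9582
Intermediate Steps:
K = -15237/185 (K = 3*(-137/5 - 10/185) = 3*(-137*⅕ - 10*1/185) = 3*(-137/5 - 2/37) = 3*(-5079/185) = -15237/185 ≈ -82.362)
((54 + 31) + K)² = ((54 + 31) - 15237/185)² = (85 - 15237/185)² = (488/185)² = 238144/34225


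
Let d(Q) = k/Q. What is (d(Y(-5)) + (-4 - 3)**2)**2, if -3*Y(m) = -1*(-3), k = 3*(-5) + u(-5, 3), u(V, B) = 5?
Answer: 3481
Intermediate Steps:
k = -10 (k = 3*(-5) + 5 = -15 + 5 = -10)
Y(m) = -1 (Y(m) = -(-1)*(-3)/3 = -1/3*3 = -1)
d(Q) = -10/Q
(d(Y(-5)) + (-4 - 3)**2)**2 = (-10/(-1) + (-4 - 3)**2)**2 = (-10*(-1) + (-7)**2)**2 = (10 + 49)**2 = 59**2 = 3481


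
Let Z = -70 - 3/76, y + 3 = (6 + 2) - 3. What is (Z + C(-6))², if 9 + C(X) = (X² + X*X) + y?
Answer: 146689/5776 ≈ 25.396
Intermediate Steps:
y = 2 (y = -3 + ((6 + 2) - 3) = -3 + (8 - 3) = -3 + 5 = 2)
C(X) = -7 + 2*X² (C(X) = -9 + ((X² + X*X) + 2) = -9 + ((X² + X²) + 2) = -9 + (2*X² + 2) = -9 + (2 + 2*X²) = -7 + 2*X²)
Z = -5323/76 (Z = -70 - 3/76 = -5323/76 ≈ -70.039)
(Z + C(-6))² = (-5323/76 + (-7 + 2*(-6)²))² = (-5323/76 + (-7 + 2*36))² = (-5323/76 + (-7 + 72))² = (-5323/76 + 65)² = (-383/76)² = 146689/5776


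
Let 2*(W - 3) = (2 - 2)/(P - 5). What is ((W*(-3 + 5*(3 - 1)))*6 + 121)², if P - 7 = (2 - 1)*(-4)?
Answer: 61009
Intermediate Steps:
P = 3 (P = 7 + (2 - 1)*(-4) = 7 + 1*(-4) = 7 - 4 = 3)
W = 3 (W = 3 + ((2 - 2)/(3 - 5))/2 = 3 + (0/(-2))/2 = 3 + (0*(-½))/2 = 3 + (½)*0 = 3 + 0 = 3)
((W*(-3 + 5*(3 - 1)))*6 + 121)² = ((3*(-3 + 5*(3 - 1)))*6 + 121)² = ((3*(-3 + 5*2))*6 + 121)² = ((3*(-3 + 10))*6 + 121)² = ((3*7)*6 + 121)² = (21*6 + 121)² = (126 + 121)² = 247² = 61009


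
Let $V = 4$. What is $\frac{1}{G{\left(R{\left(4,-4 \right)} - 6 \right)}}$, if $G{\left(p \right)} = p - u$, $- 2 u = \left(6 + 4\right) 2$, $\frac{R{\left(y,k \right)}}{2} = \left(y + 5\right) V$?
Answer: $\frac{1}{76} \approx 0.013158$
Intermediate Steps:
$R{\left(y,k \right)} = 40 + 8 y$ ($R{\left(y,k \right)} = 2 \left(y + 5\right) 4 = 2 \left(5 + y\right) 4 = 2 \left(20 + 4 y\right) = 40 + 8 y$)
$u = -10$ ($u = - \frac{\left(6 + 4\right) 2}{2} = - \frac{10 \cdot 2}{2} = \left(- \frac{1}{2}\right) 20 = -10$)
$G{\left(p \right)} = 10 + p$ ($G{\left(p \right)} = p - -10 = p + 10 = 10 + p$)
$\frac{1}{G{\left(R{\left(4,-4 \right)} - 6 \right)}} = \frac{1}{10 + \left(\left(40 + 8 \cdot 4\right) - 6\right)} = \frac{1}{10 + \left(\left(40 + 32\right) - 6\right)} = \frac{1}{10 + \left(72 - 6\right)} = \frac{1}{10 + 66} = \frac{1}{76}$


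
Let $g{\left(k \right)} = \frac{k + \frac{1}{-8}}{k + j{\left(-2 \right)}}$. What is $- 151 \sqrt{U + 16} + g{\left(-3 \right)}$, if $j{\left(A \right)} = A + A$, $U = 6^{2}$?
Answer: $\frac{25}{56} - 302 \sqrt{13} \approx -1088.4$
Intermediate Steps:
$U = 36$
$j{\left(A \right)} = 2 A$
$g{\left(k \right)} = \frac{- \frac{1}{8} + k}{-4 + k}$ ($g{\left(k \right)} = \frac{k + \frac{1}{-8}}{k + 2 \left(-2\right)} = \frac{k - \frac{1}{8}}{k - 4} = \frac{- \frac{1}{8} + k}{-4 + k}$)
$- 151 \sqrt{U + 16} + g{\left(-3 \right)} = - 151 \sqrt{36 + 16} + \frac{- \frac{1}{8} - 3}{-4 - 3} = - 151 \sqrt{52} + \frac{1}{-7} \left(- \frac{25}{8}\right) = - 151 \cdot 2 \sqrt{13} - - \frac{25}{56} = - 302 \sqrt{13} + \frac{25}{56} = \frac{25}{56} - 302 \sqrt{13}$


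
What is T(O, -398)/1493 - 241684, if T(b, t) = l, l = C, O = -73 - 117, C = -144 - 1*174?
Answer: -360834530/1493 ≈ -2.4168e+5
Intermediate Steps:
C = -318 (C = -144 - 174 = -318)
O = -190
l = -318
T(b, t) = -318
T(O, -398)/1493 - 241684 = -318/1493 - 241684 = -360834530/1493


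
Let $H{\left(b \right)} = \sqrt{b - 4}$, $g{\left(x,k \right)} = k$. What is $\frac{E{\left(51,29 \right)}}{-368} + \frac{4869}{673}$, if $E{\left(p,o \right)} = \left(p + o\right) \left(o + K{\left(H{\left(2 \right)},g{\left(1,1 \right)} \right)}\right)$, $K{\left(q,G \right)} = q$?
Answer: $\frac{14402}{15479} - \frac{5 i \sqrt{2}}{23} \approx 0.93042 - 0.30744 i$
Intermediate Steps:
$H{\left(b \right)} = \sqrt{-4 + b}$
$E{\left(p,o \right)} = \left(o + p\right) \left(o + i \sqrt{2}\right)$ ($E{\left(p,o \right)} = \left(p + o\right) \left(o + \sqrt{-4 + 2}\right) = \left(o + p\right) \left(o + \sqrt{-2}\right) = \left(o + p\right) \left(o + i \sqrt{2}\right)$)
$\frac{E{\left(51,29 \right)}}{-368} + \frac{4869}{673} = \frac{29^{2} + 29 \cdot 51 + i 29 \sqrt{2} + i 51 \sqrt{2}}{-368} + \frac{4869}{673} = \left(841 + 1479 + 29 i \sqrt{2} + 51 i \sqrt{2}\right) \left(- \frac{1}{368}\right) + 4869 \cdot \frac{1}{673} = \left(2320 + 80 i \sqrt{2}\right) \left(- \frac{1}{368}\right) + \frac{4869}{673} = \left(- \frac{145}{23} - \frac{5 i \sqrt{2}}{23}\right) + \frac{4869}{673} = \frac{14402}{15479} - \frac{5 i \sqrt{2}}{23}$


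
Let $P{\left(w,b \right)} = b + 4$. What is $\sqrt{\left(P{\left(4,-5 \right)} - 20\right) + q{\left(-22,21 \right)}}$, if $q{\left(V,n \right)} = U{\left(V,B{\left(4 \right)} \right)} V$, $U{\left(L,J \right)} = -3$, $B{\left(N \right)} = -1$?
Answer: $3 \sqrt{5} \approx 6.7082$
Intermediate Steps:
$P{\left(w,b \right)} = 4 + b$
$q{\left(V,n \right)} = - 3 V$
$\sqrt{\left(P{\left(4,-5 \right)} - 20\right) + q{\left(-22,21 \right)}} = \sqrt{\left(\left(4 - 5\right) - 20\right) - -66} = \sqrt{\left(-1 - 20\right) + 66} = \sqrt{-21 + 66} = \sqrt{45} = 3 \sqrt{5}$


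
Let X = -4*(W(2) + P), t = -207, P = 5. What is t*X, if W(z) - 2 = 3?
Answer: 8280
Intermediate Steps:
W(z) = 5 (W(z) = 2 + 3 = 5)
X = -40 (X = -4*(5 + 5) = -4*10 = -40)
t*X = -207*(-40) = 8280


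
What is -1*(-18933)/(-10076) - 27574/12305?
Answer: -510806189/123985180 ≈ -4.1199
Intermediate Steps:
-1*(-18933)/(-10076) - 27574/12305 = 18933*(-1/10076) - 27574*1/12305 = -18933/10076 - 27574/12305 = -510806189/123985180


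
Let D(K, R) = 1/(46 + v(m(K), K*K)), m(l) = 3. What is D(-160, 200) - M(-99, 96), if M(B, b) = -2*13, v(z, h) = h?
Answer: 666797/25646 ≈ 26.000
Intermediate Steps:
M(B, b) = -26
D(K, R) = 1/(46 + K**2) (D(K, R) = 1/(46 + K*K) = 1/(46 + K**2))
D(-160, 200) - M(-99, 96) = 1/(46 + (-160)**2) - 1*(-26) = 1/(46 + 25600) + 26 = 1/25646 + 26 = 666797/25646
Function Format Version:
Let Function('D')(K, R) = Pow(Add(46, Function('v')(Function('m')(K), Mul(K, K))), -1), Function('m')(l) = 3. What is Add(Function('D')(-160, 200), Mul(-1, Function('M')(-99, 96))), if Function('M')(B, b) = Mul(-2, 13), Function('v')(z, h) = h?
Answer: Rational(666797, 25646) ≈ 26.000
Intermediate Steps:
Function('M')(B, b) = -26
Function('D')(K, R) = Pow(Add(46, Pow(K, 2)), -1) (Function('D')(K, R) = Pow(Add(46, Mul(K, K)), -1) = Pow(Add(46, Pow(K, 2)), -1))
Add(Function('D')(-160, 200), Mul(-1, Function('M')(-99, 96))) = Add(Pow(Add(46, Pow(-160, 2)), -1), Mul(-1, -26)) = Add(Pow(Add(46, 25600), -1), 26) = Add(Pow(25646, -1), 26) = Add(Rational(1, 25646), 26) = Rational(666797, 25646)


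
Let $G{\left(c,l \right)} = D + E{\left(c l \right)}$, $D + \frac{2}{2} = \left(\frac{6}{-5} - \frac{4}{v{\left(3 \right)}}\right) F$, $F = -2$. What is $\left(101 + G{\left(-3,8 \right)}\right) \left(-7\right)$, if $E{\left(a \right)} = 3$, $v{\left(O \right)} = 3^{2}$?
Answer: $- \frac{33481}{45} \approx -744.02$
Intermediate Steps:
$v{\left(O \right)} = 9$
$D = \frac{103}{45}$ ($D = -1 + \left(\frac{6}{-5} - \frac{4}{9}\right) \left(-2\right) = -1 + \left(6 \left(- \frac{1}{5}\right) - \frac{4}{9}\right) \left(-2\right) = -1 + \left(- \frac{6}{5} - \frac{4}{9}\right) \left(-2\right) = -1 - - \frac{148}{45} = -1 + \frac{148}{45} = \frac{103}{45} \approx 2.2889$)
$G{\left(c,l \right)} = \frac{238}{45}$ ($G{\left(c,l \right)} = \frac{103}{45} + 3 = \frac{238}{45}$)
$\left(101 + G{\left(-3,8 \right)}\right) \left(-7\right) = \left(101 + \frac{238}{45}\right) \left(-7\right) = \frac{4783}{45} \left(-7\right) = - \frac{33481}{45}$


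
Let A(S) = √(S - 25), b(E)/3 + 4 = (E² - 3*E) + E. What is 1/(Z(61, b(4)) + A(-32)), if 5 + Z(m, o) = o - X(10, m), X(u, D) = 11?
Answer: -4/73 - I*√57/73 ≈ -0.054795 - 0.10342*I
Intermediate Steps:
b(E) = -12 - 6*E + 3*E² (b(E) = -12 + 3*((E² - 3*E) + E) = -12 + 3*(E² - 2*E) = -12 + (-6*E + 3*E²) = -12 - 6*E + 3*E²)
Z(m, o) = -16 + o (Z(m, o) = -5 + (o - 1*11) = -5 + (o - 11) = -5 + (-11 + o) = -16 + o)
A(S) = √(-25 + S)
1/(Z(61, b(4)) + A(-32)) = 1/((-16 + (-12 - 6*4 + 3*4²)) + √(-25 - 32)) = 1/((-16 + (-12 - 24 + 3*16)) + √(-57)) = 1/((-16 + (-12 - 24 + 48)) + I*√57) = 1/((-16 + 12) + I*√57) = 1/(-4 + I*√57)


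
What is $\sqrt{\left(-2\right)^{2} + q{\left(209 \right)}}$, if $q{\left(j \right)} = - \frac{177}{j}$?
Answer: $\frac{\sqrt{137731}}{209} \approx 1.7757$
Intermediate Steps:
$\sqrt{\left(-2\right)^{2} + q{\left(209 \right)}} = \sqrt{\left(-2\right)^{2} - \frac{177}{209}} = \sqrt{4 - \frac{177}{209}} = \sqrt{\frac{659}{209}} = \frac{\sqrt{137731}}{209}$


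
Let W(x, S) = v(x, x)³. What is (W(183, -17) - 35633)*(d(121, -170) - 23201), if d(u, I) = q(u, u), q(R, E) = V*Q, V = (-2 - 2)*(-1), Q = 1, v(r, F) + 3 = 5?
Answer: 826393125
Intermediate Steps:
v(r, F) = 2 (v(r, F) = -3 + 5 = 2)
V = 4 (V = -4*(-1) = 4)
q(R, E) = 4 (q(R, E) = 4*1 = 4)
d(u, I) = 4
W(x, S) = 8 (W(x, S) = 2³ = 8)
(W(183, -17) - 35633)*(d(121, -170) - 23201) = (8 - 35633)*(4 - 23201) = -35625*(-23197) = 826393125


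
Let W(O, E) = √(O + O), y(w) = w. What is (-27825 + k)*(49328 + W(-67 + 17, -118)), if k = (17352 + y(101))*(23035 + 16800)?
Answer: 34293438747040 + 6952124300*I ≈ 3.4293e+13 + 6.9521e+9*I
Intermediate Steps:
k = 695240255 (k = (17352 + 101)*(23035 + 16800) = 17453*39835 = 695240255)
W(O, E) = √2*√O (W(O, E) = √(2*O) = √2*√O)
(-27825 + k)*(49328 + W(-67 + 17, -118)) = (-27825 + 695240255)*(49328 + √2*√(-67 + 17)) = 695212430*(49328 + √2*√(-50)) = 695212430*(49328 + √2*(5*I*√2)) = 695212430*(49328 + 10*I) = 34293438747040 + 6952124300*I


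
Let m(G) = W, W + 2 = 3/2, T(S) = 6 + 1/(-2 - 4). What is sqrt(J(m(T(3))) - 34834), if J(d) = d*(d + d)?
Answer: I*sqrt(139334)/2 ≈ 186.64*I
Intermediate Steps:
T(S) = 35/6 (T(S) = 6 + 1/(-6) = 6 - 1/6 = 35/6)
W = -1/2 (W = -2 + 3/2 = -1/2 ≈ -0.50000)
m(G) = -1/2
J(d) = 2*d**2 (J(d) = d*(2*d) = 2*d**2)
sqrt(J(m(T(3))) - 34834) = sqrt(2*(-1/2)**2 - 34834) = sqrt(2*(1/4) - 34834) = sqrt(1/2 - 34834) = sqrt(-69667/2) = I*sqrt(139334)/2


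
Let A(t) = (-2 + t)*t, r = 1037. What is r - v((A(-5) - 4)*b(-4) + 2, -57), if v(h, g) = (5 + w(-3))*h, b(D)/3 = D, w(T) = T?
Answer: 1777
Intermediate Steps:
A(t) = t*(-2 + t)
b(D) = 3*D
v(h, g) = 2*h (v(h, g) = (5 - 3)*h = 2*h)
r - v((A(-5) - 4)*b(-4) + 2, -57) = 1037 - 2*((-5*(-2 - 5) - 4)*(3*(-4)) + 2) = 1037 - 2*((-5*(-7) - 4)*(-12) + 2) = 1037 - 2*((35 - 4)*(-12) + 2) = 1037 - 2*(31*(-12) + 2) = 1037 - 2*(-372 + 2) = 1037 - 2*(-370) = 1037 - 1*(-740) = 1037 + 740 = 1777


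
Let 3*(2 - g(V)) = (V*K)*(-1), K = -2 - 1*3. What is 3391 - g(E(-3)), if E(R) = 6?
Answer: 3399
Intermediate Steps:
K = -5 (K = -2 - 3 = -5)
g(V) = 2 - 5*V/3 (g(V) = 2 - V*(-5)*(-1)/3 = 2 - (-5*V)*(-1)/3 = 2 - 5*V/3)
3391 - g(E(-3)) = 3391 - (2 - 5/3*6) = 3391 - (2 - 10) = 3391 - 1*(-8) = 3391 + 8 = 3399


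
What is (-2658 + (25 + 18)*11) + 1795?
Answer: -390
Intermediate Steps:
(-2658 + (25 + 18)*11) + 1795 = (-2658 + 43*11) + 1795 = (-2658 + 473) + 1795 = -2185 + 1795 = -390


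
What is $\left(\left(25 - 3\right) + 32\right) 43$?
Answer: $2322$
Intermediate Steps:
$\left(\left(25 - 3\right) + 32\right) 43 = \left(22 + 32\right) 43 = 54 \cdot 43 = 2322$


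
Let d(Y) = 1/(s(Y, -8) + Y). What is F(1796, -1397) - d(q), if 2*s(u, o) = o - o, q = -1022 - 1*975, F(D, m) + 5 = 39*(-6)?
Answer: -477282/1997 ≈ -239.00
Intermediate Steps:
F(D, m) = -239 (F(D, m) = -5 + 39*(-6) = -5 - 234 = -239)
q = -1997 (q = -1022 - 975 = -1997)
s(u, o) = 0 (s(u, o) = (o - o)/2 = (1/2)*0 = 0)
d(Y) = 1/Y (d(Y) = 1/(0 + Y) = 1/Y)
F(1796, -1397) - d(q) = -239 - 1/(-1997) = -239 - 1*(-1/1997) = -239 + 1/1997 = -477282/1997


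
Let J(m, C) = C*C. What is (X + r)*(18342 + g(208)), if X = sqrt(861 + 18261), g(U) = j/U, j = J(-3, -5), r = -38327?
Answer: -146223675647/208 + 3815161*sqrt(19122)/208 ≈ -7.0046e+8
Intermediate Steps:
J(m, C) = C**2
j = 25 (j = (-5)**2 = 25)
g(U) = 25/U
X = sqrt(19122) ≈ 138.28
(X + r)*(18342 + g(208)) = (sqrt(19122) - 38327)*(18342 + 25/208) = (-38327 + sqrt(19122))*(18342 + 25*(1/208)) = (-38327 + sqrt(19122))*(18342 + 25/208) = (-38327 + sqrt(19122))*(3815161/208) = -146223675647/208 + 3815161*sqrt(19122)/208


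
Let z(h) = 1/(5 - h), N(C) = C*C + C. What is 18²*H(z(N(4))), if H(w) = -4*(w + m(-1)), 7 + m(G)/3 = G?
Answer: 155952/5 ≈ 31190.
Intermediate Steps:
m(G) = -21 + 3*G
N(C) = C + C² (N(C) = C² + C = C + C²)
H(w) = 96 - 4*w (H(w) = -4*(w + (-21 + 3*(-1))) = -4*(w + (-21 - 3)) = -4*(w - 24) = -4*(-24 + w) = 96 - 4*w)
18²*H(z(N(4))) = 18²*(96 - (-4)/(-5 + 4*(1 + 4))) = 324*(96 - (-4)/(-5 + 4*5)) = 324*(96 - (-4)/(-5 + 20)) = 324*(96 - (-4)/15) = 324*(96 - 4*(-1/15)) = 324*(96 + 4/15) = 324*(1444/15) = 155952/5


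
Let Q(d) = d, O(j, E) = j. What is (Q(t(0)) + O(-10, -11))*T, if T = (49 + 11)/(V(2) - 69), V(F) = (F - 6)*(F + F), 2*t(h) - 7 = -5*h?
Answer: 78/17 ≈ 4.5882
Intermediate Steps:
t(h) = 7/2 - 5*h/2 (t(h) = 7/2 + (-5*h)/2 = 7/2 - 5*h/2)
V(F) = 2*F*(-6 + F) (V(F) = (-6 + F)*(2*F) = 2*F*(-6 + F))
T = -12/17 (T = (49 + 11)/(2*2*(-6 + 2) - 69) = 60/(2*2*(-4) - 69) = 60/(-16 - 69) = 60/(-85) = 60*(-1/85) = -12/17 ≈ -0.70588)
(Q(t(0)) + O(-10, -11))*T = ((7/2 - 5/2*0) - 10)*(-12/17) = ((7/2 + 0) - 10)*(-12/17) = (7/2 - 10)*(-12/17) = -13/2*(-12/17) = 78/17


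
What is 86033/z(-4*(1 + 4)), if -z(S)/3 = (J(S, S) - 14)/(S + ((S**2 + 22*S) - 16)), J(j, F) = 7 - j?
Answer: 6538508/39 ≈ 1.6765e+5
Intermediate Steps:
z(S) = -3*(-7 - S)/(-16 + S**2 + 23*S) (z(S) = -3*((7 - S) - 14)/(S + ((S**2 + 22*S) - 16)) = -3*(-7 - S)/(S + (-16 + S**2 + 22*S)) = -3*(-7 - S)/(-16 + S**2 + 23*S))
86033/z(-4*(1 + 4)) = 86033/((3*(7 - 4*(1 + 4))/(-16 + (-4*(1 + 4))**2 + 23*(-4*(1 + 4))))) = 86033/((3*(7 - 4*5)/(-16 + (-4*5)**2 + 23*(-4*5)))) = 86033/((3*(7 - 20)/(-16 + (-20)**2 + 23*(-20)))) = 86033/((3*(-13)/(-16 + 400 - 460))) = 86033/((3*(-13)/(-76))) = 86033/((3*(-1/76)*(-13))) = 86033/(39/76) = 86033*(76/39) = 6538508/39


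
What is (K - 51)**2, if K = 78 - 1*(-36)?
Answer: 3969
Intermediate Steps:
K = 114 (K = 78 + 36 = 114)
(K - 51)**2 = (114 - 51)**2 = 63**2 = 3969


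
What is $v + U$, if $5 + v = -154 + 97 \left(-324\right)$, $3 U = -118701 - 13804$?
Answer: $- \frac{227266}{3} \approx -75755.0$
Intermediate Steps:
$U = - \frac{132505}{3}$ ($U = \frac{-118701 - 13804}{3} = \frac{1}{3} \left(-132505\right) = - \frac{132505}{3} \approx -44168.0$)
$v = -31587$ ($v = -5 + \left(-154 + 97 \left(-324\right)\right) = -5 - 31582 = -31587$)
$v + U = -31587 - \frac{132505}{3} = - \frac{227266}{3}$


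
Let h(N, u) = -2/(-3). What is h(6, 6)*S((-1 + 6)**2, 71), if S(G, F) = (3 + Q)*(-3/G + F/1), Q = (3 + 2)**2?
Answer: 99232/75 ≈ 1323.1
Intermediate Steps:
h(N, u) = 2/3 (h(N, u) = -2*(-1/3) = 2/3)
Q = 25 (Q = 5**2 = 25)
S(G, F) = -84/G + 28*F (S(G, F) = (3 + 25)*(-3/G + F/1) = 28*(-3/G + F*1) = 28*(-3/G + F) = 28*(F - 3/G) = -84/G + 28*F)
h(6, 6)*S((-1 + 6)**2, 71) = 2*(-84/(-1 + 6)**2 + 28*71)/3 = 2*(-84/(5**2) + 1988)/3 = 2*(-84/25 + 1988)/3 = (2/3)*(49616/25) = 99232/75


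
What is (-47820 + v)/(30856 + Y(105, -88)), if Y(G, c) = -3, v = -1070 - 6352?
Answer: -55242/30853 ≈ -1.7905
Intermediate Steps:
v = -7422
(-47820 + v)/(30856 + Y(105, -88)) = (-47820 - 7422)/(30856 - 3) = -55242/30853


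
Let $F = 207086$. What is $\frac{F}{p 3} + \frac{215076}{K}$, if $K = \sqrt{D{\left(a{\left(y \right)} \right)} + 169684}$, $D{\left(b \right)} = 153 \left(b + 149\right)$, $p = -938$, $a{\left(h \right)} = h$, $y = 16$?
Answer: $- \frac{103543}{1407} + \frac{215076 \sqrt{194929}}{194929} \approx 413.55$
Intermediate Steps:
$D{\left(b \right)} = 22797 + 153 b$ ($D{\left(b \right)} = 153 \left(149 + b\right) = 22797 + 153 b$)
$K = \sqrt{194929}$ ($K = \sqrt{\left(22797 + 153 \cdot 16\right) + 169684} = \sqrt{\left(22797 + 2448\right) + 169684} = \sqrt{25245 + 169684} = \sqrt{194929} \approx 441.51$)
$\frac{F}{p 3} + \frac{215076}{K} = \frac{207086}{\left(-938\right) 3} + \frac{215076}{\sqrt{194929}} = \frac{207086}{-2814} + 215076 \frac{\sqrt{194929}}{194929} = 207086 \left(- \frac{1}{2814}\right) + \frac{215076 \sqrt{194929}}{194929} = - \frac{103543}{1407} + \frac{215076 \sqrt{194929}}{194929}$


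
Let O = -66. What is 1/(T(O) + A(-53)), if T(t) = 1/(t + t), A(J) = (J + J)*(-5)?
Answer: 132/69959 ≈ 0.0018868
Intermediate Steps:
A(J) = -10*J (A(J) = (2*J)*(-5) = -10*J)
T(t) = 1/(2*t)
1/(T(O) + A(-53)) = 1/((1/2)/(-66) - 10*(-53)) = 1/((1/2)*(-1/66) + 530) = 1/(-1/132 + 530) = 1/(69959/132) = 132/69959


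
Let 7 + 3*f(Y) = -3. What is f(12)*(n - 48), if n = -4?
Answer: 520/3 ≈ 173.33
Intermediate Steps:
f(Y) = -10/3 (f(Y) = -7/3 + (1/3)*(-3) = -7/3 - 1 = -10/3)
f(12)*(n - 48) = -10*(-4 - 48)/3 = -10/3*(-52) = 520/3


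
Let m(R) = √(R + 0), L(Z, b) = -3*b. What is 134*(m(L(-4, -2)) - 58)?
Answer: -7772 + 134*√6 ≈ -7443.8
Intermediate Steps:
m(R) = √R
134*(m(L(-4, -2)) - 58) = 134*(√(-3*(-2)) - 58) = 134*(√6 - 58) = 134*(-58 + √6) = -7772 + 134*√6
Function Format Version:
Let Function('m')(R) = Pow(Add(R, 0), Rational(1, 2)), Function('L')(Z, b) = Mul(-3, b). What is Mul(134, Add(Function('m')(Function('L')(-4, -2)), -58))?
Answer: Add(-7772, Mul(134, Pow(6, Rational(1, 2)))) ≈ -7443.8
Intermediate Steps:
Function('m')(R) = Pow(R, Rational(1, 2))
Mul(134, Add(Function('m')(Function('L')(-4, -2)), -58)) = Mul(134, Add(Pow(Mul(-3, -2), Rational(1, 2)), -58)) = Mul(134, Add(Pow(6, Rational(1, 2)), -58)) = Mul(134, Add(-58, Pow(6, Rational(1, 2)))) = Add(-7772, Mul(134, Pow(6, Rational(1, 2))))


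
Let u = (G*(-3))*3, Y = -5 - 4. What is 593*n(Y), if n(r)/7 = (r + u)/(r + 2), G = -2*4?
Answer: -37359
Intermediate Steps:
G = -8
Y = -9
u = 72 (u = -8*(-3)*3 = 24*3 = 72)
n(r) = 7*(72 + r)/(2 + r) (n(r) = 7*((r + 72)/(r + 2)) = 7*((72 + r)/(2 + r)) = 7*(72 + r)/(2 + r))
593*n(Y) = 593*(7*(72 - 9)/(2 - 9)) = 593*(7*63/(-7)) = 593*(7*(-⅐)*63) = 593*(-63) = -37359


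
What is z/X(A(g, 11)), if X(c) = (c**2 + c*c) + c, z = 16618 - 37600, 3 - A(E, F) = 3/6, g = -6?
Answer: -6994/5 ≈ -1398.8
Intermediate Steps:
A(E, F) = 5/2 (A(E, F) = 3 - 3/6 = 3 - 1*1/2 = 3 - 1/2 = 5/2)
z = -20982
X(c) = c + 2*c**2 (X(c) = (c**2 + c**2) + c = 2*c**2 + c = c + 2*c**2)
z/X(A(g, 11)) = -20982*2/(5*(1 + 2*(5/2))) = -20982*2/(5*(1 + 5)) = -20982/((5/2)*6) = -20982/15 = -20982*1/15 = -6994/5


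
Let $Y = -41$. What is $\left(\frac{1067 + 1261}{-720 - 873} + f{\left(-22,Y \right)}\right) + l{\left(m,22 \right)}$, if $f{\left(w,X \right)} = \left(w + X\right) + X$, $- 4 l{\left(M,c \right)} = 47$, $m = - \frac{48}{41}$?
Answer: $- \frac{248957}{2124} \approx -117.21$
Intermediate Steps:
$m = - \frac{48}{41}$ ($m = \left(-48\right) \frac{1}{41} = - \frac{48}{41} \approx -1.1707$)
$l{\left(M,c \right)} = - \frac{47}{4}$ ($l{\left(M,c \right)} = \left(- \frac{1}{4}\right) 47 = - \frac{47}{4}$)
$f{\left(w,X \right)} = w + 2 X$ ($f{\left(w,X \right)} = \left(X + w\right) + X = w + 2 X$)
$\left(\frac{1067 + 1261}{-720 - 873} + f{\left(-22,Y \right)}\right) + l{\left(m,22 \right)} = \left(\frac{1067 + 1261}{-720 - 873} + \left(-22 + 2 \left(-41\right)\right)\right) - \frac{47}{4} = \left(\frac{2328}{-1593} - 104\right) - \frac{47}{4} = \left(2328 \left(- \frac{1}{1593}\right) - 104\right) - \frac{47}{4} = \left(- \frac{776}{531} - 104\right) - \frac{47}{4} = - \frac{56000}{531} - \frac{47}{4} = - \frac{248957}{2124}$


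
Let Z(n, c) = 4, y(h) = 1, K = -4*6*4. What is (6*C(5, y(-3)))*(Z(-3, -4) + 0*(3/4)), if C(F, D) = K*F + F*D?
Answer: -11400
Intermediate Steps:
K = -96 (K = -24*4 = -96)
C(F, D) = -96*F + D*F (C(F, D) = -96*F + F*D = -96*F + D*F)
(6*C(5, y(-3)))*(Z(-3, -4) + 0*(3/4)) = (6*(5*(-96 + 1)))*(4 + 0*(3/4)) = (6*(5*(-95)))*(4 + 0*(3*(¼))) = (6*(-475))*(4 + 0*(¾)) = -2850*(4 + 0) = -2850*4 = -11400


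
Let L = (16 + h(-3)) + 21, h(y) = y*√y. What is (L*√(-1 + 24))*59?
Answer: 2183*√23 - 177*I*√69 ≈ 10469.0 - 1470.3*I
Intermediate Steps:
h(y) = y^(3/2)
L = 37 - 3*I*√3 (L = (16 + (-3)^(3/2)) + 21 = (16 - 3*I*√3) + 21 = 37 - 3*I*√3 ≈ 37.0 - 5.1962*I)
(L*√(-1 + 24))*59 = ((37 - 3*I*√3)*√(-1 + 24))*59 = ((37 - 3*I*√3)*√23)*59 = (√23*(37 - 3*I*√3))*59 = 59*√23*(37 - 3*I*√3)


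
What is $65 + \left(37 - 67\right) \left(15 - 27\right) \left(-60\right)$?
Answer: $-21535$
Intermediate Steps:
$65 + \left(37 - 67\right) \left(15 - 27\right) \left(-60\right) = 65 + \left(-30\right) \left(-12\right) \left(-60\right) = 65 + 360 \left(-60\right) = 65 - 21600 = -21535$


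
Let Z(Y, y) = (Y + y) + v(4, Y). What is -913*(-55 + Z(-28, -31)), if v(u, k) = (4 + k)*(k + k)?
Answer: -1122990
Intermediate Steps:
v(u, k) = 2*k*(4 + k) (v(u, k) = (4 + k)*(2*k) = 2*k*(4 + k))
Z(Y, y) = Y + y + 2*Y*(4 + Y) (Z(Y, y) = (Y + y) + 2*Y*(4 + Y) = Y + y + 2*Y*(4 + Y))
-913*(-55 + Z(-28, -31)) = -913*(-55 + (-28 - 31 + 2*(-28)*(4 - 28))) = -913*(-55 + (-28 - 31 + 2*(-28)*(-24))) = -913*(-55 + (-28 - 31 + 1344)) = -913*(-55 + 1285) = -913*1230 = -1122990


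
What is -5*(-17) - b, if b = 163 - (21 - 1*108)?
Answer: -165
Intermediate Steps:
b = 250 (b = 163 - (21 - 108) = 163 - 1*(-87) = 163 + 87 = 250)
-5*(-17) - b = -5*(-17) - 1*250 = 85 - 250 = -165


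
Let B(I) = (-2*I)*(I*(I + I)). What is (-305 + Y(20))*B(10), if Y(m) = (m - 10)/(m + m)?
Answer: 1219000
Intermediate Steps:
B(I) = -4*I³ (B(I) = (-2*I)*(I*(2*I)) = (-2*I)*(2*I²) = -4*I³)
Y(m) = (-10 + m)/(2*m) (Y(m) = (-10 + m)/((2*m)) = (-10 + m)*(1/(2*m)) = (-10 + m)/(2*m))
(-305 + Y(20))*B(10) = (-305 + (½)*(-10 + 20)/20)*(-4*10³) = (-305 + (½)*(1/20)*10)*(-4*1000) = (-305 + ¼)*(-4000) = -1219/4*(-4000) = 1219000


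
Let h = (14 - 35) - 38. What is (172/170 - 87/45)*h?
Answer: 2773/51 ≈ 54.373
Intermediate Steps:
h = -59 (h = -21 - 38 = -59)
(172/170 - 87/45)*h = (172/170 - 87/45)*(-59) = (172*(1/170) - 87*1/45)*(-59) = (86/85 - 29/15)*(-59) = -47/51*(-59) = 2773/51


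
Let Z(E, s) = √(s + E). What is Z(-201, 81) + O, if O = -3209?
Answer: -3209 + 2*I*√30 ≈ -3209.0 + 10.954*I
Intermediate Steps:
Z(E, s) = √(E + s)
Z(-201, 81) + O = √(-201 + 81) - 3209 = √(-120) - 3209 = 2*I*√30 - 3209 = -3209 + 2*I*√30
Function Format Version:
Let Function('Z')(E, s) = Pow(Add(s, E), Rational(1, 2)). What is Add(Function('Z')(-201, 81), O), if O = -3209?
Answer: Add(-3209, Mul(2, I, Pow(30, Rational(1, 2)))) ≈ Add(-3209.0, Mul(10.954, I))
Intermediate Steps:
Function('Z')(E, s) = Pow(Add(E, s), Rational(1, 2))
Add(Function('Z')(-201, 81), O) = Add(Pow(Add(-201, 81), Rational(1, 2)), -3209) = Add(Pow(-120, Rational(1, 2)), -3209) = Add(Mul(2, I, Pow(30, Rational(1, 2))), -3209) = Add(-3209, Mul(2, I, Pow(30, Rational(1, 2))))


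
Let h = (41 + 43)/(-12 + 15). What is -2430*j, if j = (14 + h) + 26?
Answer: -165240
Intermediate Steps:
h = 28 (h = 84/3 = 84*(⅓) = 28)
j = 68 (j = (14 + 28) + 26 = 42 + 26 = 68)
-2430*j = -2430*68 = -165240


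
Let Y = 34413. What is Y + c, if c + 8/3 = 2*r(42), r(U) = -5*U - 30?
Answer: 101791/3 ≈ 33930.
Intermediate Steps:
r(U) = -30 - 5*U
c = -1448/3 (c = -8/3 + 2*(-30 - 5*42) = -8/3 + 2*(-30 - 210) = -8/3 + 2*(-240) = -8/3 - 480 = -1448/3 ≈ -482.67)
Y + c = 34413 - 1448/3 = 101791/3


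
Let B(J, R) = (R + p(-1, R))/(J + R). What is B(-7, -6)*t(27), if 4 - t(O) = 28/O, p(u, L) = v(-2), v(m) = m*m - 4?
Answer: 160/117 ≈ 1.3675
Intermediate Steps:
v(m) = -4 + m**2 (v(m) = m**2 - 4 = -4 + m**2)
p(u, L) = 0 (p(u, L) = -4 + (-2)**2 = -4 + 4 = 0)
B(J, R) = R/(J + R) (B(J, R) = (R + 0)/(J + R) = R/(J + R))
t(O) = 4 - 28/O
B(-7, -6)*t(27) = (-6/(-7 - 6))*(4 - 28/27) = (-6/(-13))*(4 - 28*1/27) = (-6*(-1/13))*(4 - 28/27) = (6/13)*(80/27) = 160/117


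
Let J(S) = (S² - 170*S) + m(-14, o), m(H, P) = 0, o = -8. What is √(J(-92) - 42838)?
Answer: I*√18734 ≈ 136.87*I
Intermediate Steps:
J(S) = S² - 170*S (J(S) = (S² - 170*S) + 0 = S² - 170*S)
√(J(-92) - 42838) = √(-92*(-170 - 92) - 42838) = √(-92*(-262) - 42838) = √(24104 - 42838) = √(-18734) = I*√18734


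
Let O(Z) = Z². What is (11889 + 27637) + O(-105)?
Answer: 50551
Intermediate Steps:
(11889 + 27637) + O(-105) = (11889 + 27637) + (-105)² = 39526 + 11025 = 50551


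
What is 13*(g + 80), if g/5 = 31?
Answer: 3055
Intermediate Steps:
g = 155 (g = 5*31 = 155)
13*(g + 80) = 13*(155 + 80) = 13*235 = 3055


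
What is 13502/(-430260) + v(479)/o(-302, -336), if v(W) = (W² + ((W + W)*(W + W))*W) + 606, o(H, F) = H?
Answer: -23655641688548/16242315 ≈ -1.4564e+6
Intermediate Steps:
v(W) = 606 + W² + 4*W³ (v(W) = (W² + ((2*W)*(2*W))*W) + 606 = (W² + (4*W²)*W) + 606 = (W² + 4*W³) + 606 = 606 + W² + 4*W³)
13502/(-430260) + v(479)/o(-302, -336) = 13502/(-430260) + (606 + 479² + 4*479³)/(-302) = 13502*(-1/430260) + (606 + 229441 + 4*109902239)*(-1/302) = -6751/215130 + (606 + 229441 + 439608956)*(-1/302) = -6751/215130 + 439839003*(-1/302) = -6751/215130 - 439839003/302 = -23655641688548/16242315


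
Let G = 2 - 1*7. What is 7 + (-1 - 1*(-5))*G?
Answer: -13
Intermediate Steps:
G = -5 (G = 2 - 7 = -5)
7 + (-1 - 1*(-5))*G = 7 + (-1 - 1*(-5))*(-5) = 7 + (-1 + 5)*(-5) = 7 + 4*(-5) = 7 - 20 = -13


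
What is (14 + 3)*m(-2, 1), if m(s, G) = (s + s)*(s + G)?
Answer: 68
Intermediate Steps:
m(s, G) = 2*s*(G + s) (m(s, G) = (2*s)*(G + s) = 2*s*(G + s))
(14 + 3)*m(-2, 1) = (14 + 3)*(2*(-2)*(1 - 2)) = 17*(2*(-2)*(-1)) = 17*4 = 68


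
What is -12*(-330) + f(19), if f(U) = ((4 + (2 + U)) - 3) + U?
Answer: 4001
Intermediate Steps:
f(U) = 3 + 2*U (f(U) = ((6 + U) - 3) + U = (3 + U) + U = 3 + 2*U)
-12*(-330) + f(19) = -12*(-330) + (3 + 2*19) = 3960 + (3 + 38) = 3960 + 41 = 4001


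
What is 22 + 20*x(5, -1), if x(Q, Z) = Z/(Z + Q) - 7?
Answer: -123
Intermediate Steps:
x(Q, Z) = -7 + Z/(Q + Z) (x(Q, Z) = Z/(Q + Z) - 7 = -7 + Z/(Q + Z))
22 + 20*x(5, -1) = 22 + 20*((-7*5 - 6*(-1))/(5 - 1)) = 22 + 20*((-35 + 6)/4) = 22 + 20*((1/4)*(-29)) = 22 + 20*(-29/4) = 22 - 145 = -123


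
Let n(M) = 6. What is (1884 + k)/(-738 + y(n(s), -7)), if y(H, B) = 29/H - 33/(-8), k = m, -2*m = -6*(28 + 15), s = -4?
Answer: -48312/17497 ≈ -2.7612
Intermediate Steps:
m = 129 (m = -(-3)*(28 + 15) = -(-3)*43 = -1/2*(-258) = 129)
k = 129
y(H, B) = 33/8 + 29/H (y(H, B) = 29/H - 33*(-1/8) = 29/H + 33/8 = 33/8 + 29/H)
(1884 + k)/(-738 + y(n(s), -7)) = (1884 + 129)/(-738 + (33/8 + 29/6)) = 2013/(-738 + (33/8 + 29*(1/6))) = 2013/(-738 + (33/8 + 29/6)) = 2013/(-738 + 215/24) = 2013/(-17497/24) = 2013*(-24/17497) = -48312/17497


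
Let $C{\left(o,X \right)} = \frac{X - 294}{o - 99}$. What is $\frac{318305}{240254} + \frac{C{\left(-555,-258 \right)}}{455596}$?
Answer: $\frac{3951759236097}{2982751247714} \approx 1.3249$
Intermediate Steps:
$C{\left(o,X \right)} = \frac{-294 + X}{-99 + o}$
$\frac{318305}{240254} + \frac{C{\left(-555,-258 \right)}}{455596} = \frac{318305}{240254} + \frac{\frac{1}{-99 - 555} \left(-294 - 258\right)}{455596} = 318305 \cdot \frac{1}{240254} + \frac{1}{-654} \left(-552\right) \frac{1}{455596} = \frac{318305}{240254} + \left(- \frac{1}{654}\right) \left(-552\right) \frac{1}{455596} = \frac{318305}{240254} + \frac{92}{109} \cdot \frac{1}{455596} = \frac{318305}{240254} + \frac{23}{12414991} = \frac{3951759236097}{2982751247714}$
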